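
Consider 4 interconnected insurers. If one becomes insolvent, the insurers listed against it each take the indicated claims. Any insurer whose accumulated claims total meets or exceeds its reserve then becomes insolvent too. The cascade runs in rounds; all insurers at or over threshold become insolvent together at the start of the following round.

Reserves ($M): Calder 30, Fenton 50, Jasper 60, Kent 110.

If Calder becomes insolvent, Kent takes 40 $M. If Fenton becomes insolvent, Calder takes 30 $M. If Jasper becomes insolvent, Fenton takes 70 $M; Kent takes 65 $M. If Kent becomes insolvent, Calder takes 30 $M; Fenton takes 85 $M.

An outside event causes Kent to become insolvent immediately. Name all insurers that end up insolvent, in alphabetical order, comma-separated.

Round 1 — Kent becomes insolvent (initial).
  Calder: +30 → 30 ≥ 30
  Fenton: +85 → 85 ≥ 50
Round 2 — Calder, Fenton become insolvent.
No further insolvencies.

Calder, Fenton, Kent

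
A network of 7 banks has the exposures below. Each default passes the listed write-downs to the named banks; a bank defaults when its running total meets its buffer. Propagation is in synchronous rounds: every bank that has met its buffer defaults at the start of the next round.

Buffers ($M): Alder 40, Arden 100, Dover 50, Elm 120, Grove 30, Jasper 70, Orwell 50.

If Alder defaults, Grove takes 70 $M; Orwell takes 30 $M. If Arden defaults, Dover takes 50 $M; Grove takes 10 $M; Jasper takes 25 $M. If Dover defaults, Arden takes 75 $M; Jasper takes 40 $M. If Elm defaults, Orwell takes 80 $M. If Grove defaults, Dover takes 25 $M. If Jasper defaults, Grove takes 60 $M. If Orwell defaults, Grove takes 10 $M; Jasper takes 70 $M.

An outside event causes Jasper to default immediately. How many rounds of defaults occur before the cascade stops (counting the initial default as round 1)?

Round 1 — Jasper defaults (initial).
  Grove: +60 → 60 ≥ 30
Round 2 — Grove defaults.
  Dover: +25 → 25 < 50
No further defaults.

2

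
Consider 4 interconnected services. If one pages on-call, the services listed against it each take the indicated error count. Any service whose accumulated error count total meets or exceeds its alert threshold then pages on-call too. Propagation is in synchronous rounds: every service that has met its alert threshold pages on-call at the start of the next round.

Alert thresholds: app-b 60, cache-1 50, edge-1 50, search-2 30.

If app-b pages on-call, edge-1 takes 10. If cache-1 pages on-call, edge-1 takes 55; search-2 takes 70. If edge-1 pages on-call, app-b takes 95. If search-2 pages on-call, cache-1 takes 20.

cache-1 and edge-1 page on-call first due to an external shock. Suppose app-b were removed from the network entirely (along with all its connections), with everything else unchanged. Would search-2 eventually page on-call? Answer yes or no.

With app-b removed:
Round 1 — cache-1, edge-1 page on-call (initial).
  search-2: +70 → 70 ≥ 30
Round 2 — search-2 pages on-call.
No further pages.

yes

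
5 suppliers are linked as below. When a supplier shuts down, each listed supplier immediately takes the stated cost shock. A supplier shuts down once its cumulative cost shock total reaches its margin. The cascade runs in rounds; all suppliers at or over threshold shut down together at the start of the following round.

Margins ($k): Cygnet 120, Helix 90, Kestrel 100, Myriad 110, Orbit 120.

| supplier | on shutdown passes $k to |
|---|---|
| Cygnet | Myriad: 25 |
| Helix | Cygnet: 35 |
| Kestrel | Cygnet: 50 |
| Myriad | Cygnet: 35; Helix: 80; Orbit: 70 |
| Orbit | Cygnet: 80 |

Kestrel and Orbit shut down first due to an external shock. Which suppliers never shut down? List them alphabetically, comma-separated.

Helix, Myriad

Round 1 — Kestrel, Orbit shut down (initial).
  Cygnet: +50+80 → 130 ≥ 120
Round 2 — Cygnet shuts down.
  Myriad: +25 → 25 < 110
No further shutdowns.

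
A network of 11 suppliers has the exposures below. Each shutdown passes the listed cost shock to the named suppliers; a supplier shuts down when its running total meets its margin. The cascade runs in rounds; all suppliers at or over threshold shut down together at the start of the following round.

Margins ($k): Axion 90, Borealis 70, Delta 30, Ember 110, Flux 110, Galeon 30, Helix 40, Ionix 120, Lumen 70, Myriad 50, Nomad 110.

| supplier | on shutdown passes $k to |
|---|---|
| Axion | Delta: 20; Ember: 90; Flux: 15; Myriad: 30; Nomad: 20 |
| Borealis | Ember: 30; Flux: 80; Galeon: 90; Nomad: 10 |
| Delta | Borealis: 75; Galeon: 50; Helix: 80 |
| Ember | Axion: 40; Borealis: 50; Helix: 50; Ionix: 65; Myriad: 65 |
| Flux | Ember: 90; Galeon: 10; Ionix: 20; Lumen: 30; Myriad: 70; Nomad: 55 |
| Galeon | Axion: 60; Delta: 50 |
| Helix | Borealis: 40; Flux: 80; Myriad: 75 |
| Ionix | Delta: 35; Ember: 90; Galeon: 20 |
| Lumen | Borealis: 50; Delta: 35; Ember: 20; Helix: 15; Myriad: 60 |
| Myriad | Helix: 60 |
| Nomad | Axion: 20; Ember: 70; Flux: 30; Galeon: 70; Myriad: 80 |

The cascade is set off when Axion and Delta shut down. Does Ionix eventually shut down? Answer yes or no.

Round 1 — Axion, Delta shut down (initial).
  Borealis: +75 → 75 ≥ 70
  Ember: +90 → 90 < 110
  Flux: +15 → 15 < 110
  Galeon: +50 → 50 ≥ 30
  Helix: +80 → 80 ≥ 40
  Myriad: +30 → 30 < 50
  Nomad: +20 → 20 < 110
Round 2 — Borealis, Galeon, Helix shut down.
  Ember: +30 → 120 ≥ 110
  Flux: +80+80 → 175 ≥ 110
  Myriad: +75 → 105 ≥ 50
  Nomad: +10 → 30 < 110
Round 3 — Ember, Flux, Myriad shut down.
  Ionix: +65+20 → 85 < 120
  Lumen: +30 → 30 < 70
  Nomad: +55 → 85 < 110
No further shutdowns.

no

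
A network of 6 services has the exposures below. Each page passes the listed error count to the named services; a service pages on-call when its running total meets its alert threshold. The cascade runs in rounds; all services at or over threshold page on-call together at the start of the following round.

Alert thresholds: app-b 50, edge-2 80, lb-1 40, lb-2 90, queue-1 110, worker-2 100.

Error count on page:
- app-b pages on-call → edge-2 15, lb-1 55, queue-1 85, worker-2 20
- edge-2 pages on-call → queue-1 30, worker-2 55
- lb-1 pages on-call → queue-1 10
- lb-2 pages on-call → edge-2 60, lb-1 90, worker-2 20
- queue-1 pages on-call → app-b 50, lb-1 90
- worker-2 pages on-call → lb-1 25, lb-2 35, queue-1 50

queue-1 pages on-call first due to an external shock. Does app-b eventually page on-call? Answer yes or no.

yes

Round 1 — queue-1 pages on-call (initial).
  app-b: +50 → 50 ≥ 50
  lb-1: +90 → 90 ≥ 40
Round 2 — app-b, lb-1 page on-call.
  edge-2: +15 → 15 < 80
  worker-2: +20 → 20 < 100
No further pages.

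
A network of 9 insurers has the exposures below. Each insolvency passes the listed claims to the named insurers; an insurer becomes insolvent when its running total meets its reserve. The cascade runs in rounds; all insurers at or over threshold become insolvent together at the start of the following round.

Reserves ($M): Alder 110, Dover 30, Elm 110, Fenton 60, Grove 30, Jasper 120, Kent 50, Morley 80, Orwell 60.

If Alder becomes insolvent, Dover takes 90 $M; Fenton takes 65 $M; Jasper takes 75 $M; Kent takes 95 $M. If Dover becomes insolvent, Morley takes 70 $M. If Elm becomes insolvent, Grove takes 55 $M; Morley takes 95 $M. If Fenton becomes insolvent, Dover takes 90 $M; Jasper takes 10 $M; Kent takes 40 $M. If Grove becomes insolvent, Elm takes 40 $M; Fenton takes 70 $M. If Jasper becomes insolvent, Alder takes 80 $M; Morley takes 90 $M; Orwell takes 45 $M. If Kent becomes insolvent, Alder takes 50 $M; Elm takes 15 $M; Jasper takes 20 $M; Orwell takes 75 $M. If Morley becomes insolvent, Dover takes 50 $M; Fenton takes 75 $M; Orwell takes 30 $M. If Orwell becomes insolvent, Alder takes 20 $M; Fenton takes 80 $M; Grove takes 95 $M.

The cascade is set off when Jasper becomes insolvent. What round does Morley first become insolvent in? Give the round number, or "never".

Round 1 — Jasper becomes insolvent (initial).
  Alder: +80 → 80 < 110
  Morley: +90 → 90 ≥ 80
  Orwell: +45 → 45 < 60
Round 2 — Morley becomes insolvent.
  Dover: +50 → 50 ≥ 30
  Fenton: +75 → 75 ≥ 60
  Orwell: +30 → 75 ≥ 60
Round 3 — Dover, Fenton, Orwell become insolvent.
  Alder: +20 → 100 < 110
  Grove: +95 → 95 ≥ 30
  Kent: +40 → 40 < 50
Round 4 — Grove becomes insolvent.
  Elm: +40 → 40 < 110
No further insolvencies.

2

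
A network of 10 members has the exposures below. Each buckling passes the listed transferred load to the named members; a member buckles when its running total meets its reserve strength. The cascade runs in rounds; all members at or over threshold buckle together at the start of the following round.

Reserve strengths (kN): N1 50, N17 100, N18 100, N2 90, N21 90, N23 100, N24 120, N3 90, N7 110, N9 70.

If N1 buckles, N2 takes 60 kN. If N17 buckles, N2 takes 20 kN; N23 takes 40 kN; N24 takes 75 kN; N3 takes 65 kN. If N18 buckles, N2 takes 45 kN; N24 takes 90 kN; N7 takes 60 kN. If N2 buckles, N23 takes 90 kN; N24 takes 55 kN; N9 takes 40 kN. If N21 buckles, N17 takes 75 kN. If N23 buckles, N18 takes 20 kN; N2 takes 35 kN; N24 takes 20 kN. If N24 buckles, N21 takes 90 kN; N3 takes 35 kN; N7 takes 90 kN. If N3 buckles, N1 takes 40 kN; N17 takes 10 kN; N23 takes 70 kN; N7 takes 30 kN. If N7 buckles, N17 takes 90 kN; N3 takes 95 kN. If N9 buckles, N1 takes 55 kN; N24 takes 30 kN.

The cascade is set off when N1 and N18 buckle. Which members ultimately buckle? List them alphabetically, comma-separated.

Round 1 — N1, N18 buckle (initial).
  N2: +60+45 → 105 ≥ 90
  N24: +90 → 90 < 120
  N7: +60 → 60 < 110
Round 2 — N2 buckles.
  N23: +90 → 90 < 100
  N24: +55 → 145 ≥ 120
  N9: +40 → 40 < 70
Round 3 — N24 buckles.
  N21: +90 → 90 ≥ 90
  N3: +35 → 35 < 90
  N7: +90 → 150 ≥ 110
Round 4 — N21, N7 buckle.
  N17: +75+90 → 165 ≥ 100
  N3: +95 → 130 ≥ 90
Round 5 — N17, N3 buckle.
  N23: +40+70 → 200 ≥ 100
Round 6 — N23 buckles.
No further bucklings.

N1, N17, N18, N2, N21, N23, N24, N3, N7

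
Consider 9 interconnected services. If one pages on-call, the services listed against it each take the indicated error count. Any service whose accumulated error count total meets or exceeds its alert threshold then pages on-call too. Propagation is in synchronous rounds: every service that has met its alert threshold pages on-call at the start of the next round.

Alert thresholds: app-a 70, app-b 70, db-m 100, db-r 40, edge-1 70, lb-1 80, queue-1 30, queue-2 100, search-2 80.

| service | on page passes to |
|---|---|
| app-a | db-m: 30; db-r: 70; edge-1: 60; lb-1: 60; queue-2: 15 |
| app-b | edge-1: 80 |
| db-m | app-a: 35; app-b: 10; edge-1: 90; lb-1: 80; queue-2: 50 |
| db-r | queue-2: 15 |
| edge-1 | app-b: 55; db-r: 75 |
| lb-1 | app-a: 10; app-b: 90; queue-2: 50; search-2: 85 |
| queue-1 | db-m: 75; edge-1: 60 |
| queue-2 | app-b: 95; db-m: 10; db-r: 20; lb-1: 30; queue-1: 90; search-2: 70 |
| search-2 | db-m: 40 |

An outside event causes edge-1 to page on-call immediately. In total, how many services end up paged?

Round 1 — edge-1 pages on-call (initial).
  app-b: +55 → 55 < 70
  db-r: +75 → 75 ≥ 40
Round 2 — db-r pages on-call.
  queue-2: +15 → 15 < 100
No further pages.

2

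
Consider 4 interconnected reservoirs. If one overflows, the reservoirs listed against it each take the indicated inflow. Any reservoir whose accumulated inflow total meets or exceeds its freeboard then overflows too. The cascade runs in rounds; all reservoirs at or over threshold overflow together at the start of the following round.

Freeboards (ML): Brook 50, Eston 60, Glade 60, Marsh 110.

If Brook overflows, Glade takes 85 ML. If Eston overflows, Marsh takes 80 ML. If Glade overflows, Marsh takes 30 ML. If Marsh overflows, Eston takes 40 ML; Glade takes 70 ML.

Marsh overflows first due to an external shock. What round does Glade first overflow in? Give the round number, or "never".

Round 1 — Marsh overflows (initial).
  Eston: +40 → 40 < 60
  Glade: +70 → 70 ≥ 60
Round 2 — Glade overflows.
No further overflows.

2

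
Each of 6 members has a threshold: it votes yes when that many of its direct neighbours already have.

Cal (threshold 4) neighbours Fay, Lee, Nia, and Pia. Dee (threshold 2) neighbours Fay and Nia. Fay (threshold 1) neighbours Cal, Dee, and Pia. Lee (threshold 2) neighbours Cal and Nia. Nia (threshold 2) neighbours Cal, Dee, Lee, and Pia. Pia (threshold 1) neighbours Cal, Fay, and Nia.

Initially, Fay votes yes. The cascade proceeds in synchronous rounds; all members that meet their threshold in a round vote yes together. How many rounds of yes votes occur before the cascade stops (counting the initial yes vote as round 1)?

Round 1 — Fay votes yes (initial).
Round 2 — checking thresholds:
  Cal: 1 of 4 neighbours < 4, below threshold.
  Dee: 1 of 2 neighbours < 2, below threshold.
  Pia: 1 of 3 neighbours ≥ 1, votes yes.
Round 3 — no new yes votes; cascade stops.

2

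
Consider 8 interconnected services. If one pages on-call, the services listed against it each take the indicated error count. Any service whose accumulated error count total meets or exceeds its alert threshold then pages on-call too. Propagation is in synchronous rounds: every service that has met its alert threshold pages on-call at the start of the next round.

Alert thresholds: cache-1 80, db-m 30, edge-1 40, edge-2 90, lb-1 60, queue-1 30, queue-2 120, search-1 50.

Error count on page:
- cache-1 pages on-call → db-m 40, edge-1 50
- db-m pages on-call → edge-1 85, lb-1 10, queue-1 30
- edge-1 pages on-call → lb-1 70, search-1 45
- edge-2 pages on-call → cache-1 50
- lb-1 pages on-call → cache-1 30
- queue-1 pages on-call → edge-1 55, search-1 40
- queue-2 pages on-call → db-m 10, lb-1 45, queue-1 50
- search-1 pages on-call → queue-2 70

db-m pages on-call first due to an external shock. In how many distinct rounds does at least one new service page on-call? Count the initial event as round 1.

Round 1 — db-m pages on-call (initial).
  edge-1: +85 → 85 ≥ 40
  lb-1: +10 → 10 < 60
  queue-1: +30 → 30 ≥ 30
Round 2 — edge-1, queue-1 page on-call.
  lb-1: +70 → 80 ≥ 60
  search-1: +45+40 → 85 ≥ 50
Round 3 — lb-1, search-1 page on-call.
  cache-1: +30 → 30 < 80
  queue-2: +70 → 70 < 120
No further pages.

3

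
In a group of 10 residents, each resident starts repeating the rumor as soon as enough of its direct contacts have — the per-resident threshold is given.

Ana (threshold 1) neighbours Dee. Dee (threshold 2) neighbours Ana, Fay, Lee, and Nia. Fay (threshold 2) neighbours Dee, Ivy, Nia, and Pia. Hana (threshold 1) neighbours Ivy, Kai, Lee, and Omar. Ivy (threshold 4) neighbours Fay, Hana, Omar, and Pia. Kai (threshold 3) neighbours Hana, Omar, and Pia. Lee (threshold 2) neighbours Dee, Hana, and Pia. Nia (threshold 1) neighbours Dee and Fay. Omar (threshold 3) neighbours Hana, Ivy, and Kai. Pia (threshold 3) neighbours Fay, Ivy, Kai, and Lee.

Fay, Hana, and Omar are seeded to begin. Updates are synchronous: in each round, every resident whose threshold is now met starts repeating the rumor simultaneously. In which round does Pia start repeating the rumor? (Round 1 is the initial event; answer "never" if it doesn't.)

never

Round 1 — Fay, Hana, Omar start repeating the rumor (initial).
Round 2 — checking thresholds:
  Dee: 1 of 4 neighbours < 2, below threshold.
  Ivy: 3 of 4 neighbours < 4, below threshold.
  Kai: 2 of 3 neighbours < 3, below threshold.
  Lee: 1 of 3 neighbours < 2, below threshold.
  Nia: 1 of 2 neighbours ≥ 1, starts repeating the rumor.
  Pia: 1 of 4 neighbours < 3, below threshold.
Round 3 — checking thresholds:
  Dee: 2 of 4 neighbours ≥ 2, starts repeating the rumor.
  Ivy: 3 of 4 neighbours < 4, below threshold.
  Kai: 2 of 3 neighbours < 3, below threshold.
  Lee: 1 of 3 neighbours < 2, below threshold.
  Pia: 1 of 4 neighbours < 3, below threshold.
Round 4 — checking thresholds:
  Ana: 1 of 1 neighbours ≥ 1, starts repeating the rumor.
  Ivy: 3 of 4 neighbours < 4, below threshold.
  Kai: 2 of 3 neighbours < 3, below threshold.
  Lee: 2 of 3 neighbours ≥ 2, starts repeating the rumor.
  Pia: 1 of 4 neighbours < 3, below threshold.
Round 5 — no new spreads; cascade stops.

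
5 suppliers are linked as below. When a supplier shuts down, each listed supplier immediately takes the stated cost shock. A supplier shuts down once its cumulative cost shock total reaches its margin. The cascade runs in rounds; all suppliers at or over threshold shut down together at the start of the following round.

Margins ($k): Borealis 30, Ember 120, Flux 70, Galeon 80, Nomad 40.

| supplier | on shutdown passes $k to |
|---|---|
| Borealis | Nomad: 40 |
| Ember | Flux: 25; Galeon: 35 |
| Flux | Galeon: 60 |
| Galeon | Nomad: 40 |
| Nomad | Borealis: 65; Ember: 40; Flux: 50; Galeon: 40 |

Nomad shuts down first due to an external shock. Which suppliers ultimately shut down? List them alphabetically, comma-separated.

Borealis, Nomad

Round 1 — Nomad shuts down (initial).
  Borealis: +65 → 65 ≥ 30
  Ember: +40 → 40 < 120
  Flux: +50 → 50 < 70
  Galeon: +40 → 40 < 80
Round 2 — Borealis shuts down.
No further shutdowns.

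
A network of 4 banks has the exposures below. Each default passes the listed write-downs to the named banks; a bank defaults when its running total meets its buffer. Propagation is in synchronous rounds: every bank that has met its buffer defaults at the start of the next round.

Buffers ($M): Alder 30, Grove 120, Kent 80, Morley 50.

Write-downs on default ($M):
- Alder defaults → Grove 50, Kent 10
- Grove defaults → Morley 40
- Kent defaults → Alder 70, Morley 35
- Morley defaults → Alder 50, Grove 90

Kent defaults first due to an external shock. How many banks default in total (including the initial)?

2

Round 1 — Kent defaults (initial).
  Alder: +70 → 70 ≥ 30
  Morley: +35 → 35 < 50
Round 2 — Alder defaults.
  Grove: +50 → 50 < 120
No further defaults.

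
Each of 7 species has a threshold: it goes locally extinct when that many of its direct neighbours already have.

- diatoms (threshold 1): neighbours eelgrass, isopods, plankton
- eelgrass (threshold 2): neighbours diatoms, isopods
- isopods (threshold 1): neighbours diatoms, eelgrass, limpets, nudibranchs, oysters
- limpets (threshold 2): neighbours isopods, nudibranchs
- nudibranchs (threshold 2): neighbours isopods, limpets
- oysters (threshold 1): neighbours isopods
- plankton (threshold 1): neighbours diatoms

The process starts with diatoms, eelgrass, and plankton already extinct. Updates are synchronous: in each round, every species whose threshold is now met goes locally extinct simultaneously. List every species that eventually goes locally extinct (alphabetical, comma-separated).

Round 1 — diatoms, eelgrass, plankton go locally extinct (initial).
Round 2 — checking thresholds:
  isopods: 2 of 5 neighbours ≥ 1, goes locally extinct.
Round 3 — checking thresholds:
  limpets: 1 of 2 neighbours < 2, holds.
  nudibranchs: 1 of 2 neighbours < 2, holds.
  oysters: 1 of 1 neighbours ≥ 1, goes locally extinct.
Round 4 — no new extinctions; cascade stops.

diatoms, eelgrass, isopods, oysters, plankton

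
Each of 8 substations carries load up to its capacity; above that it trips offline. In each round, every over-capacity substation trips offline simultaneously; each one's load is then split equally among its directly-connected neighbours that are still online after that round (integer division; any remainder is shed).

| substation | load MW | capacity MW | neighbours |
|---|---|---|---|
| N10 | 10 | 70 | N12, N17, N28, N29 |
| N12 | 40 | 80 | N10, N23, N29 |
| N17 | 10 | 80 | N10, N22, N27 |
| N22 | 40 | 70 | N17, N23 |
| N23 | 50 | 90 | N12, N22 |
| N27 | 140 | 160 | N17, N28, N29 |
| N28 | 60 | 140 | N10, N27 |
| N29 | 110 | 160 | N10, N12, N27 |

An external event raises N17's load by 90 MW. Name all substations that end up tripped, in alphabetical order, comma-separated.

Round 1 — N17 at 100 > 80. N17 trips offline.
  N17 sheds 100 MW to N10, N22, N27: 33 each (1 lost).
    N10: 10+33 = 43 ≤ 70
    N22: 40+33 = 73 > 70
    N27: 140+33 = 173 > 160
Round 2 — N22, N27 trip offline.
  N22 sheds 73 MW to N23: 73 each.
    N23: 50+73 = 123 > 90
  N27 sheds 173 MW to N28, N29: 86 each (1 lost).
    N28: 60+86 = 146 > 140
    N29: 110+86 = 196 > 160
Round 3 — N23, N28, N29 trip offline.
  N23 sheds 123 MW to N12: 123 each.
    N12: 40+123 = 163 > 80
  N28 sheds 146 MW to N10: 146 each.
    N10: 43+146 = 189 > 70
  N29 sheds 196 MW to N10, N12: 98 each.
    N10: 189+98 = 287 > 70
    N12: 163+98 = 261 > 80
Round 4 — N10, N12 trip offline.
  N10 sheds 287 MW: no online neighbours, lost.
  N12 sheds 261 MW: no online neighbours, lost.
No further trips.

N10, N12, N17, N22, N23, N27, N28, N29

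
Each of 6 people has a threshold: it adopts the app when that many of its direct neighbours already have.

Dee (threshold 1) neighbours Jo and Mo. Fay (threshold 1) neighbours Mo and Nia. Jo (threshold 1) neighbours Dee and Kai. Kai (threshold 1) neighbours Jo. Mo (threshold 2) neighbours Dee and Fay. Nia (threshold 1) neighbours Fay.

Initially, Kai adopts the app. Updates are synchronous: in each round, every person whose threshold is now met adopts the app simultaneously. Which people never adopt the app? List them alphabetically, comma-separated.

Round 1 — Kai adopts the app (initial).
Round 2 — checking thresholds:
  Jo: 1 of 2 neighbours ≥ 1, adopts the app.
Round 3 — checking thresholds:
  Dee: 1 of 2 neighbours ≥ 1, adopts the app.
Round 4 — no new adoptions; cascade stops.

Fay, Mo, Nia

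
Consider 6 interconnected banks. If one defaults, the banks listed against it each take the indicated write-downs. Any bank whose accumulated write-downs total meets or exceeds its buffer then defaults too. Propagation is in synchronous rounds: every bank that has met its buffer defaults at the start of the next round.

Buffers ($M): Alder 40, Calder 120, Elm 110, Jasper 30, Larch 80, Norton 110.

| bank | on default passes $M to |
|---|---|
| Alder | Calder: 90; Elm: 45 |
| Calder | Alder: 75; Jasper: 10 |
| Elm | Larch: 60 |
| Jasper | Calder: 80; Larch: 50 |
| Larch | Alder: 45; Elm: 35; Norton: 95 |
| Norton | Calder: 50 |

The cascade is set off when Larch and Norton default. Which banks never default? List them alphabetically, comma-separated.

Round 1 — Larch, Norton default (initial).
  Alder: +45 → 45 ≥ 40
  Calder: +50 → 50 < 120
  Elm: +35 → 35 < 110
Round 2 — Alder defaults.
  Calder: +90 → 140 ≥ 120
  Elm: +45 → 80 < 110
Round 3 — Calder defaults.
  Jasper: +10 → 10 < 30
No further defaults.

Elm, Jasper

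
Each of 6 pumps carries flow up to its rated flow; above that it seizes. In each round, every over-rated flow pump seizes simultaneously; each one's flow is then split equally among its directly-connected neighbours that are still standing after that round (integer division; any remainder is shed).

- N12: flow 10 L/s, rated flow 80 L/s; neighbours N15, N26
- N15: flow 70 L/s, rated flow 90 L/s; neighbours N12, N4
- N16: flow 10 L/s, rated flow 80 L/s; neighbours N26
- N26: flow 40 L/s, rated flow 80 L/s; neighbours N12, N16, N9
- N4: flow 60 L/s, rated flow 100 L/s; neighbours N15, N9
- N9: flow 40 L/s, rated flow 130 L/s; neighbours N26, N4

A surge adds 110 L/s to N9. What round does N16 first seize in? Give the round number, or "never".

Round 1 — N9 at 150 > 130. N9 seizes.
  N9 sheds 150 L/s to N26, N4: 75 each.
    N26: 40+75 = 115 > 80
    N4: 60+75 = 135 > 100
Round 2 — N26, N4 seize.
  N26 sheds 115 L/s to N12, N16: 57 each (1 lost).
    N12: 10+57 = 67 ≤ 80
    N16: 10+57 = 67 ≤ 80
  N4 sheds 135 L/s to N15: 135 each.
    N15: 70+135 = 205 > 90
Round 3 — N15 seizes.
  N15 sheds 205 L/s to N12: 205 each.
    N12: 67+205 = 272 > 80
Round 4 — N12 seizes.
  N12 sheds 272 L/s: no online neighbours, lost.
No further seizures.

never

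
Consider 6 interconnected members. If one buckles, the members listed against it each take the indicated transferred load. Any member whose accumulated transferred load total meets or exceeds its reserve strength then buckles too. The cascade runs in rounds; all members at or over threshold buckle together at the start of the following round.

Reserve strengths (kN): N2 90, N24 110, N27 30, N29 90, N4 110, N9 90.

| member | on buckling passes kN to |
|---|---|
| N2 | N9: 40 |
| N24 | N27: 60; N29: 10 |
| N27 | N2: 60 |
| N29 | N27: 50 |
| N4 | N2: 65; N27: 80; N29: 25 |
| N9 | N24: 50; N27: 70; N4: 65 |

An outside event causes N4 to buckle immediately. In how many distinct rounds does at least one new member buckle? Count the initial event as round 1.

Round 1 — N4 buckles (initial).
  N2: +65 → 65 < 90
  N27: +80 → 80 ≥ 30
  N29: +25 → 25 < 90
Round 2 — N27 buckles.
  N2: +60 → 125 ≥ 90
Round 3 — N2 buckles.
  N9: +40 → 40 < 90
No further bucklings.

3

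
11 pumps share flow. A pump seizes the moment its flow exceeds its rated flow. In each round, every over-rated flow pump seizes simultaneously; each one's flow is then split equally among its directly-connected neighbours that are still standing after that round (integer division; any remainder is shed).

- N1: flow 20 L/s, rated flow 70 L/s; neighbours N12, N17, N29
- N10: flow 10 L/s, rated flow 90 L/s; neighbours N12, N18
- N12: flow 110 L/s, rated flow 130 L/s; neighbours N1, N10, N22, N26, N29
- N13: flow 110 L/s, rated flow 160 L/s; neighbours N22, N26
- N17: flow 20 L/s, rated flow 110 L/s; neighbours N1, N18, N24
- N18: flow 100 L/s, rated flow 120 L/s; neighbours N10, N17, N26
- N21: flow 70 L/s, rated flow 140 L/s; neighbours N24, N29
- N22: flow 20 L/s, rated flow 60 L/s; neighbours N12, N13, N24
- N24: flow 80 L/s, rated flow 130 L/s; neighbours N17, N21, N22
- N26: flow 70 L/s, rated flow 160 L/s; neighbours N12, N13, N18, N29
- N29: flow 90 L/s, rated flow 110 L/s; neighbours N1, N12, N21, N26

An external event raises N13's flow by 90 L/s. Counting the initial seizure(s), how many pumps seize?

11

Round 1 — N13 at 200 > 160. N13 seizes.
  N13 sheds 200 L/s to N22, N26: 100 each.
    N22: 20+100 = 120 > 60
    N26: 70+100 = 170 > 160
Round 2 — N22, N26 seize.
  N22 sheds 120 L/s to N12, N24: 60 each.
    N12: 110+60 = 170 > 130
    N24: 80+60 = 140 > 130
  N26 sheds 170 L/s to N12, N18, N29: 56 each (2 lost).
    N12: 170+56 = 226 > 130
    N18: 100+56 = 156 > 120
    N29: 90+56 = 146 > 110
Round 3 — N12, N18, N24, N29 seize.
  N12 sheds 226 L/s to N1, N10: 113 each.
    N1: 20+113 = 133 > 70
    N10: 10+113 = 123 > 90
  N18 sheds 156 L/s to N10, N17: 78 each.
    N10: 123+78 = 201 > 90
    N17: 20+78 = 98 ≤ 110
  N24 sheds 140 L/s to N17, N21: 70 each.
    N17: 98+70 = 168 > 110
    N21: 70+70 = 140 ≤ 140
  N29 sheds 146 L/s to N1, N21: 73 each.
    N1: 133+73 = 206 > 70
    N21: 140+73 = 213 > 140
Round 4 — N1, N10, N17, N21 seize.
  N1 sheds 206 L/s: no online neighbours, lost.
  N10 sheds 201 L/s: no online neighbours, lost.
  N17 sheds 168 L/s: no online neighbours, lost.
  N21 sheds 213 L/s: no online neighbours, lost.
No further seizures.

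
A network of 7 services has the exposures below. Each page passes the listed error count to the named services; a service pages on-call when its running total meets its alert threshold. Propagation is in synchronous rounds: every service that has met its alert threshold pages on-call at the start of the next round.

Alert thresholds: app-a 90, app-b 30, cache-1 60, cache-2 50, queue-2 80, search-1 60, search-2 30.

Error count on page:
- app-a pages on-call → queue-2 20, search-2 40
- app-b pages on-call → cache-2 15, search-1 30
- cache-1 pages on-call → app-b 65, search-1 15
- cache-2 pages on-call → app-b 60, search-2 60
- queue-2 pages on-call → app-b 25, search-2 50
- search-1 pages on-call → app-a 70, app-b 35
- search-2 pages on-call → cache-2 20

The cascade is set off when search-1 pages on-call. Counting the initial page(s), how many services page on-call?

2

Round 1 — search-1 pages on-call (initial).
  app-a: +70 → 70 < 90
  app-b: +35 → 35 ≥ 30
Round 2 — app-b pages on-call.
  cache-2: +15 → 15 < 50
No further pages.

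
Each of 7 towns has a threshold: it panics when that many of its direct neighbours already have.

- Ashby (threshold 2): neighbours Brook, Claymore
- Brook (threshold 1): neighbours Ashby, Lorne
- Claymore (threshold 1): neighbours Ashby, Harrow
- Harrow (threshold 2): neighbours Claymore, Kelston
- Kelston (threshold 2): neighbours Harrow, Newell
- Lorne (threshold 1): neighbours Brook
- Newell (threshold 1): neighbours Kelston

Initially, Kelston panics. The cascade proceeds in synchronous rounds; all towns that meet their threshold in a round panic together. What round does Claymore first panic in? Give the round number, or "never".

Round 1 — Kelston panics (initial).
Round 2 — checking thresholds:
  Harrow: 1 of 2 neighbours < 2, not yet.
  Newell: 1 of 1 neighbours ≥ 1, panics.
Round 3 — no new panics; cascade stops.

never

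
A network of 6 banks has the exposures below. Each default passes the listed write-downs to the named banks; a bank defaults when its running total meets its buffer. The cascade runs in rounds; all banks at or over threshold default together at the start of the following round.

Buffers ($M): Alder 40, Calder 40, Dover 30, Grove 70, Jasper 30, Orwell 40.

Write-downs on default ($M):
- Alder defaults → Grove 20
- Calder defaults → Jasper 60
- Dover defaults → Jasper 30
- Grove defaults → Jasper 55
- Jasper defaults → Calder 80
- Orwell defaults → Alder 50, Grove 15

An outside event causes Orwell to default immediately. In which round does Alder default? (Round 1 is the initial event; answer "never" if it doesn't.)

2

Round 1 — Orwell defaults (initial).
  Alder: +50 → 50 ≥ 40
  Grove: +15 → 15 < 70
Round 2 — Alder defaults.
  Grove: +20 → 35 < 70
No further defaults.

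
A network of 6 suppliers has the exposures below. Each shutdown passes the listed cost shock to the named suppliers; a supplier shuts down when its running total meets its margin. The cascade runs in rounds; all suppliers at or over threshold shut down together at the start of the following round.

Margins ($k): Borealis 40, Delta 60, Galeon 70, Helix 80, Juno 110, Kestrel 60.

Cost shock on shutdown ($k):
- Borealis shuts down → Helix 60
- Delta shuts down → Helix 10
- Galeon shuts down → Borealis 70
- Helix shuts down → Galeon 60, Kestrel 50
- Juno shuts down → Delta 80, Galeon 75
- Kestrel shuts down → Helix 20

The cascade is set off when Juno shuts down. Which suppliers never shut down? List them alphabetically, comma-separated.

Round 1 — Juno shuts down (initial).
  Delta: +80 → 80 ≥ 60
  Galeon: +75 → 75 ≥ 70
Round 2 — Delta, Galeon shut down.
  Borealis: +70 → 70 ≥ 40
  Helix: +10 → 10 < 80
Round 3 — Borealis shuts down.
  Helix: +60 → 70 < 80
No further shutdowns.

Helix, Kestrel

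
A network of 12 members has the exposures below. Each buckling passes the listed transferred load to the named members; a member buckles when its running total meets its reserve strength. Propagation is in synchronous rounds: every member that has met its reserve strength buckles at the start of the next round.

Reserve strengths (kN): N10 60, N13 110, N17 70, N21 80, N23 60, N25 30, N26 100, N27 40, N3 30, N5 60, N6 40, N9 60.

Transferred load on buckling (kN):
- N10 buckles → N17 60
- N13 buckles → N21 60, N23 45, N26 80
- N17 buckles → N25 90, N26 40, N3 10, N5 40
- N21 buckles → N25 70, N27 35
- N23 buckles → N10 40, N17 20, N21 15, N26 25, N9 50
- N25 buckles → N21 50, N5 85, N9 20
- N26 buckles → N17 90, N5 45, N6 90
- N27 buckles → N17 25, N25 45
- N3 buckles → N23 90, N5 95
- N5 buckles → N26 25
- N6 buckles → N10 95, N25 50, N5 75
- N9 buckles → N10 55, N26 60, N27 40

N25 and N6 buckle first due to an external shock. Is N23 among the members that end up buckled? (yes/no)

Round 1 — N25, N6 buckle (initial).
  N10: +95 → 95 ≥ 60
  N21: +50 → 50 < 80
  N5: +85+75 → 160 ≥ 60
  N9: +20 → 20 < 60
Round 2 — N10, N5 buckle.
  N17: +60 → 60 < 70
  N26: +25 → 25 < 100
No further bucklings.

no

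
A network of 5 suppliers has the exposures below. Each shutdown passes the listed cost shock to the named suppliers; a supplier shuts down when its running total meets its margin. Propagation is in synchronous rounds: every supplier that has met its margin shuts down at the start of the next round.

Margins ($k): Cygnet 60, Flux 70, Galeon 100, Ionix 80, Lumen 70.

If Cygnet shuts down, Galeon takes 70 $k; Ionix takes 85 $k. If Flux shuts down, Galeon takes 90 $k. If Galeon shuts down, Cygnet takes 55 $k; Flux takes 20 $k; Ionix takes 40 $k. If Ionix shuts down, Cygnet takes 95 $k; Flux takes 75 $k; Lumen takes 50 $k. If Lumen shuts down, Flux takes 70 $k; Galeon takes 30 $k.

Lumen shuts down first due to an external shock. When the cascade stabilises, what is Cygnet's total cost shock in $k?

Round 1 — Lumen shuts down (initial).
  Flux: +70 → 70 ≥ 70
  Galeon: +30 → 30 < 100
Round 2 — Flux shuts down.
  Galeon: +90 → 120 ≥ 100
Round 3 — Galeon shuts down.
  Cygnet: +55 → 55 < 60
  Ionix: +40 → 40 < 80
No further shutdowns.

55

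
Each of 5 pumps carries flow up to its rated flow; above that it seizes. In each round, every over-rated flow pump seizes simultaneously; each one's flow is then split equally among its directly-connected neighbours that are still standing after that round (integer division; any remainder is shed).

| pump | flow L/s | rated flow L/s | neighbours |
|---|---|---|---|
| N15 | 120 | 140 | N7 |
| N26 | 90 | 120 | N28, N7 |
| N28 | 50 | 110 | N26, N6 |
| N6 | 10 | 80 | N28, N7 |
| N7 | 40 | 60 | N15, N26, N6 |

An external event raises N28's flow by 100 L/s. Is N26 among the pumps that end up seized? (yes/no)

yes

Round 1 — N28 at 150 > 110. N28 seizes.
  N28 sheds 150 L/s to N26, N6: 75 each.
    N26: 90+75 = 165 > 120
    N6: 10+75 = 85 > 80
Round 2 — N26, N6 seize.
  N26 sheds 165 L/s to N7: 165 each.
    N7: 40+165 = 205 > 60
  N6 sheds 85 L/s to N7: 85 each.
    N7: 205+85 = 290 > 60
Round 3 — N7 seizes.
  N7 sheds 290 L/s to N15: 290 each.
    N15: 120+290 = 410 > 140
Round 4 — N15 seizes.
  N15 sheds 410 L/s: no online neighbours, lost.
No further seizures.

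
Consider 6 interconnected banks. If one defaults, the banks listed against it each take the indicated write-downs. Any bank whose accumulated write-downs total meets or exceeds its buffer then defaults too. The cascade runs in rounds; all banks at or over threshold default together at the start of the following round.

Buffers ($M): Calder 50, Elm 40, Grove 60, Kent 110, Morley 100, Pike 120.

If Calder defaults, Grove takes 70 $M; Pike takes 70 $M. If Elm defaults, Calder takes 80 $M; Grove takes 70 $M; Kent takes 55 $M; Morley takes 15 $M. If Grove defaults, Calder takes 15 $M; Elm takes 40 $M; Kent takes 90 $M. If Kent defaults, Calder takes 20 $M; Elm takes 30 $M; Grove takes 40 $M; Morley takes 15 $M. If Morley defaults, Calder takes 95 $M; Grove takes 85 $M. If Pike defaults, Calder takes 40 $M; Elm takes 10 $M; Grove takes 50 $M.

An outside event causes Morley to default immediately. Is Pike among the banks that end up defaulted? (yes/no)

no

Round 1 — Morley defaults (initial).
  Calder: +95 → 95 ≥ 50
  Grove: +85 → 85 ≥ 60
Round 2 — Calder, Grove default.
  Elm: +40 → 40 ≥ 40
  Kent: +90 → 90 < 110
  Pike: +70 → 70 < 120
Round 3 — Elm defaults.
  Kent: +55 → 145 ≥ 110
Round 4 — Kent defaults.
No further defaults.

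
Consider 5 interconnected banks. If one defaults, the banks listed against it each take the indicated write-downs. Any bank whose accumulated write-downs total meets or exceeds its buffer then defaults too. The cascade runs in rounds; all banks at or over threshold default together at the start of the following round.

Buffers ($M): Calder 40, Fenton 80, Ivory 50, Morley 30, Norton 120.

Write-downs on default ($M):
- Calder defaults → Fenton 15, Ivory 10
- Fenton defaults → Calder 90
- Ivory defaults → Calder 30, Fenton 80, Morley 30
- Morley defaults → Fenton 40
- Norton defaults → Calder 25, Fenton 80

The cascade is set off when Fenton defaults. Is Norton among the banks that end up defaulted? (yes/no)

no

Round 1 — Fenton defaults (initial).
  Calder: +90 → 90 ≥ 40
Round 2 — Calder defaults.
  Ivory: +10 → 10 < 50
No further defaults.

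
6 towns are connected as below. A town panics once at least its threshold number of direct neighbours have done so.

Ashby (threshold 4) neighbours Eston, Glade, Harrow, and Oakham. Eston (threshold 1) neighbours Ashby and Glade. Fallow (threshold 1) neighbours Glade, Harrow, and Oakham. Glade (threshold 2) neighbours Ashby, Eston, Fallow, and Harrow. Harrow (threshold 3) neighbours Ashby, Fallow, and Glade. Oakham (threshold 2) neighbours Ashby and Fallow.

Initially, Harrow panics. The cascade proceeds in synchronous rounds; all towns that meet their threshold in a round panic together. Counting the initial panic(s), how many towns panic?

4

Round 1 — Harrow panics (initial).
Round 2 — checking thresholds:
  Ashby: 1 of 4 neighbours < 4, holds.
  Fallow: 1 of 3 neighbours ≥ 1, panics.
  Glade: 1 of 4 neighbours < 2, holds.
Round 3 — checking thresholds:
  Ashby: 1 of 4 neighbours < 4, holds.
  Glade: 2 of 4 neighbours ≥ 2, panics.
  Oakham: 1 of 2 neighbours < 2, holds.
Round 4 — checking thresholds:
  Ashby: 2 of 4 neighbours < 4, holds.
  Eston: 1 of 2 neighbours ≥ 1, panics.
  Oakham: 1 of 2 neighbours < 2, holds.
Round 5 — no new panics; cascade stops.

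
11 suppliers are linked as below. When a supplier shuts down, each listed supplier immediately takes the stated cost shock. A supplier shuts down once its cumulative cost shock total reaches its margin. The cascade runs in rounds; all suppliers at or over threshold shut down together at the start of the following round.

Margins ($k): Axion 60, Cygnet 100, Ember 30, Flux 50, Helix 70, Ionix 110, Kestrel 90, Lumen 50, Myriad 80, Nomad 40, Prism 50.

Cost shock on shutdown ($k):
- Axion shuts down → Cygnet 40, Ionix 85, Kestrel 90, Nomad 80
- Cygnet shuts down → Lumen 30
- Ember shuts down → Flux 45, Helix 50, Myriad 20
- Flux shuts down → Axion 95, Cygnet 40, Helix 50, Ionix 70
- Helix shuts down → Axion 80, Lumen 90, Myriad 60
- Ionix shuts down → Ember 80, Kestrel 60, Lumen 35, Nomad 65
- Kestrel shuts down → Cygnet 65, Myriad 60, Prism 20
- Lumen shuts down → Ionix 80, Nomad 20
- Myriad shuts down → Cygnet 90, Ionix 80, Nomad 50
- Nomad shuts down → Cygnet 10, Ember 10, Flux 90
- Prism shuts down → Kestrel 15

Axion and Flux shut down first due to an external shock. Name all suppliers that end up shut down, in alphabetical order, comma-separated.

Axion, Cygnet, Ember, Flux, Helix, Ionix, Kestrel, Lumen, Myriad, Nomad

Round 1 — Axion, Flux shut down (initial).
  Cygnet: +40+40 → 80 < 100
  Helix: +50 → 50 < 70
  Ionix: +85+70 → 155 ≥ 110
  Kestrel: +90 → 90 ≥ 90
  Nomad: +80 → 80 ≥ 40
Round 2 — Ionix, Kestrel, Nomad shut down.
  Cygnet: +65+10 → 155 ≥ 100
  Ember: +80+10 → 90 ≥ 30
  Lumen: +35 → 35 < 50
  Myriad: +60 → 60 < 80
  Prism: +20 → 20 < 50
Round 3 — Cygnet, Ember shut down.
  Helix: +50 → 100 ≥ 70
  Lumen: +30 → 65 ≥ 50
  Myriad: +20 → 80 ≥ 80
Round 4 — Helix, Lumen, Myriad shut down.
No further shutdowns.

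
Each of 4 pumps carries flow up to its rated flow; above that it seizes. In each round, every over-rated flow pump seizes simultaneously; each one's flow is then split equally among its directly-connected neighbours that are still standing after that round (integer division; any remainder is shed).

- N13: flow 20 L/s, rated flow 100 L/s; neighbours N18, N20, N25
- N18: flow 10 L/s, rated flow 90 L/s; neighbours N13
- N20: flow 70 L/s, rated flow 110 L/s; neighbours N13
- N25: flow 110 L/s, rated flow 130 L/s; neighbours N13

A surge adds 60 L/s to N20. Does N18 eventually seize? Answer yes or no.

no

Round 1 — N20 at 130 > 110. N20 seizes.
  N20 sheds 130 L/s to N13: 130 each.
    N13: 20+130 = 150 > 100
Round 2 — N13 seizes.
  N13 sheds 150 L/s to N18, N25: 75 each.
    N18: 10+75 = 85 ≤ 90
    N25: 110+75 = 185 > 130
Round 3 — N25 seizes.
  N25 sheds 185 L/s: no online neighbours, lost.
No further seizures.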